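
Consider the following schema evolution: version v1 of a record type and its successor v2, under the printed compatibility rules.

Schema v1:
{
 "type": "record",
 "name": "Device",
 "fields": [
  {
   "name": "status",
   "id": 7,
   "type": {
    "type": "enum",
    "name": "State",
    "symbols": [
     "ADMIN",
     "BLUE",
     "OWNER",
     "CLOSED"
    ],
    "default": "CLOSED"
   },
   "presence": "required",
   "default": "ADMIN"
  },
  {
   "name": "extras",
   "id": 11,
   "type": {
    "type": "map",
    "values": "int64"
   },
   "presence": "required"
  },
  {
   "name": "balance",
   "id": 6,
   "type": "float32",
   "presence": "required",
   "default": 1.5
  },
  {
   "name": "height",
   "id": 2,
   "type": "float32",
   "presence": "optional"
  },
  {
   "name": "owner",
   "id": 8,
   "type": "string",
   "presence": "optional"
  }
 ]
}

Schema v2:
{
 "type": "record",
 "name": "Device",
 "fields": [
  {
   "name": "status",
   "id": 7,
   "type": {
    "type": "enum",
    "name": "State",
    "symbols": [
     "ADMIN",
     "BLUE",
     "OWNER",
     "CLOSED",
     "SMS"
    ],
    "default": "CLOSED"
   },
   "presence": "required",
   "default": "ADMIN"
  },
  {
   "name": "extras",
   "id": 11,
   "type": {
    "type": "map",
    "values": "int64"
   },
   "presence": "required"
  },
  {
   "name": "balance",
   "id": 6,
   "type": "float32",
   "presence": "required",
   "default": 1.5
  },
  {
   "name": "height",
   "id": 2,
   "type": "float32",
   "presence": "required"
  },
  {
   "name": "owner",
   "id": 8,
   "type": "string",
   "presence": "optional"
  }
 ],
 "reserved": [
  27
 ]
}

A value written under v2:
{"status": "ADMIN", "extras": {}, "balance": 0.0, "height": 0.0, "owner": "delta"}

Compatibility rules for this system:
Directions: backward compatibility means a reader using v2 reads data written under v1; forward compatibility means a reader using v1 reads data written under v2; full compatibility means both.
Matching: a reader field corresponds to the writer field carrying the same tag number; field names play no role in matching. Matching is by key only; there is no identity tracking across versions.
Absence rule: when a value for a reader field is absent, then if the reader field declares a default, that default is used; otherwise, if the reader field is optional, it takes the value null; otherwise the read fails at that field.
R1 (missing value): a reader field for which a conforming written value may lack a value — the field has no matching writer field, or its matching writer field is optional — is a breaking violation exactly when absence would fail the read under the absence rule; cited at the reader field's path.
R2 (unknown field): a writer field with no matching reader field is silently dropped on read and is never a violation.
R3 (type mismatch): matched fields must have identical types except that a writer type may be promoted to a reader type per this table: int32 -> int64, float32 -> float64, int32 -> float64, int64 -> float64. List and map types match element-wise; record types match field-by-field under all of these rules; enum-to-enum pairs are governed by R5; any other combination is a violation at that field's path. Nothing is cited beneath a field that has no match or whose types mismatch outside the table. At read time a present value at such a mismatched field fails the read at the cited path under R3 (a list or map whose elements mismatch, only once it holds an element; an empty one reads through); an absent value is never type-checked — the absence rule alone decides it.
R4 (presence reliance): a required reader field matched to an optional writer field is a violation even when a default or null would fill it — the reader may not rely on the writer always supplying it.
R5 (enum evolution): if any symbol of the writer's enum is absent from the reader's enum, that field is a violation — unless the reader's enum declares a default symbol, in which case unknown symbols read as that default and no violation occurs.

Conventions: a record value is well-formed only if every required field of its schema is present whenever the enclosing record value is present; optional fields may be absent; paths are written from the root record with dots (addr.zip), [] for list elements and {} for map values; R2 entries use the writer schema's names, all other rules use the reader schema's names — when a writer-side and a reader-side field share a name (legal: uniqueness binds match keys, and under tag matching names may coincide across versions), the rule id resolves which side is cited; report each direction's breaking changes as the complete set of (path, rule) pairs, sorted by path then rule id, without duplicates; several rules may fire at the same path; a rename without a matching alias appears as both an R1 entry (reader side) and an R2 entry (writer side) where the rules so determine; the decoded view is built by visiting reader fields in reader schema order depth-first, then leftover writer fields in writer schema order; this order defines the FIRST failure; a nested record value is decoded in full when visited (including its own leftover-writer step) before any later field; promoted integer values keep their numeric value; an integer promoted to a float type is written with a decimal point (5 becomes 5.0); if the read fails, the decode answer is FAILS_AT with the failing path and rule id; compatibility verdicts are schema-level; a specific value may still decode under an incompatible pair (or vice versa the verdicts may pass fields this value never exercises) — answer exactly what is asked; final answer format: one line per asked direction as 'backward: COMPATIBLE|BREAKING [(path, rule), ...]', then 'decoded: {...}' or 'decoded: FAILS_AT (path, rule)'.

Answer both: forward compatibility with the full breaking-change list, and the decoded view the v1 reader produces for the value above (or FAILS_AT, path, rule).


forward: COMPATIBLE []; decoded: {"status": "ADMIN", "extras": {}, "balance": 0.0, "height": 0.0, "owner": "delta"}

arrows below run writer -> reader for Device
forward analysis of Device with v1 as reader and v2 as writer:
  status: State -> State, writer required; from status
  extras: map<string, int64> -> map<string, int64>, writer required; from extras
  balance: float32 -> float32, writer required; from balance
  height: float32 -> float32, writer required; from height
  owner: string -> string, writer optional; from owner
  => forward verdict for Device: COMPATIBLE, no violations
decode walk for Device under reader schema v1:
  status := "ADMIN"
  extras := {}
  balance := 0.0
  height := 0.0
  owner := "delta"
  => decoded: {"status": "ADMIN", "extras": {}, "balance": 0.0, "height": 0.0, "owner": "delta"}
ruling out the remaining Device differences:
  field height in record Device: optional changed to required -> fires only in the backward direction of Device, which is not asked here
  enum State (field status in record Device): symbol SMS added -> fires no rule on Device, leaving the asked answer as it is


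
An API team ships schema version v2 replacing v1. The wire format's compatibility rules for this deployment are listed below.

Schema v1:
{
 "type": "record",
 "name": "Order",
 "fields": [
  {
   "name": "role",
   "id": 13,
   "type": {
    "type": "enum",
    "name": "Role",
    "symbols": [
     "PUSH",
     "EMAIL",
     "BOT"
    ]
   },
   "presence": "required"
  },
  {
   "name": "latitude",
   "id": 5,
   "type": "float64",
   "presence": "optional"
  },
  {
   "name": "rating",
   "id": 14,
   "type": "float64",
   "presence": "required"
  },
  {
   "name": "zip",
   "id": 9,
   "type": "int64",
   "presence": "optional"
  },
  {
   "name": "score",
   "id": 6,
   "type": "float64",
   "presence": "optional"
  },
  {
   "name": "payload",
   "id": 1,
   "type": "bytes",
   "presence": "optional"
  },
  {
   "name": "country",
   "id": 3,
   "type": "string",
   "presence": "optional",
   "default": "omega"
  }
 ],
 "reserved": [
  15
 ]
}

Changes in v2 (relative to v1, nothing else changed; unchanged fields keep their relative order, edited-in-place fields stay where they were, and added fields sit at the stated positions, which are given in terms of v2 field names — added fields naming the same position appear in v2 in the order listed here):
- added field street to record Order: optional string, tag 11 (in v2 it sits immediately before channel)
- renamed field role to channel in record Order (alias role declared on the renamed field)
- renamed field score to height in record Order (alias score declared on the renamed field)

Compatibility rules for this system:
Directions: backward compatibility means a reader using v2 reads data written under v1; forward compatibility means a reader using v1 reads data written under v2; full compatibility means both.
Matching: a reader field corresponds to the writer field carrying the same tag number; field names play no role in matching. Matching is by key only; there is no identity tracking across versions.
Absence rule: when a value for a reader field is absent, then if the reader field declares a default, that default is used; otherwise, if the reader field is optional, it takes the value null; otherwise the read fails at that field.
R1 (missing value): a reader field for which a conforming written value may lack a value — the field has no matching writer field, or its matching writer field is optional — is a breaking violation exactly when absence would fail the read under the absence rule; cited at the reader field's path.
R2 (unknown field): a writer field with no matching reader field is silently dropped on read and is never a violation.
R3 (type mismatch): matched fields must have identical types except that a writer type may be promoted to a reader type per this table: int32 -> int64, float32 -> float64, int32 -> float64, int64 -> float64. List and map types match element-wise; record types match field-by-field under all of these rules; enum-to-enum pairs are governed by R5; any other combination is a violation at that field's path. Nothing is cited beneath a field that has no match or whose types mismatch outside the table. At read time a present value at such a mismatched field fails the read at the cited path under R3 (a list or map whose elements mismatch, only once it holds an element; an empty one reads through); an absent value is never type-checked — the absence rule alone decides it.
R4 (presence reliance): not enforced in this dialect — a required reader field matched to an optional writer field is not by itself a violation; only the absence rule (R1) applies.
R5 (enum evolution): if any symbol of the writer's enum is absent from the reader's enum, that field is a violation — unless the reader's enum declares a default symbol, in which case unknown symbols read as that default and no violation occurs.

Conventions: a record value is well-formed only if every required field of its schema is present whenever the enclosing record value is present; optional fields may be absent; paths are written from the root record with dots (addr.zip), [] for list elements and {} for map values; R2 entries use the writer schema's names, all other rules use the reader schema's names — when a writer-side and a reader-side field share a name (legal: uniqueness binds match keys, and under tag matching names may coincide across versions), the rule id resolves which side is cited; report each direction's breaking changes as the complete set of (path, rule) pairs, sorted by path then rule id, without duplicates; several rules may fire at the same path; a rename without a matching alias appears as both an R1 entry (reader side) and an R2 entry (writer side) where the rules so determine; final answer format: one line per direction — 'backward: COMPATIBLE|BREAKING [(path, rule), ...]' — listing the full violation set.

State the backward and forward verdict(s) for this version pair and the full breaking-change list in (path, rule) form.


backward: COMPATIBLE []; forward: COMPATIBLE []

each type pair in Order: writer, then reader
backward pass over Order, reader schema v2, writer schema v1:
  street: no writer match
  channel: Role -> Role, writer required; from role
  latitude: float64 -> float64, writer optional; from latitude
  rating: float64 -> float64, writer required; from rating
  zip: int64 -> int64, writer optional; from zip
  height: float64 -> float64, writer optional; from score
  payload: bytes -> bytes, writer optional; from payload
  country: string -> string, writer optional; from country
  => backward: COMPATIBLE
forward pass over Order, reader schema v1, writer schema v2:
  role: Role -> Role, writer required; from channel
  latitude: float64 -> float64, writer optional; from latitude
  rating: float64 -> float64, writer required; from rating
  zip: int64 -> int64, writer optional; from zip
  score: float64 -> float64, writer optional; from height
  payload: bytes -> bytes, writer optional; from payload
  country: string -> string, writer optional; from country
  leftover writer field: street
  => forward: COMPATIBLE


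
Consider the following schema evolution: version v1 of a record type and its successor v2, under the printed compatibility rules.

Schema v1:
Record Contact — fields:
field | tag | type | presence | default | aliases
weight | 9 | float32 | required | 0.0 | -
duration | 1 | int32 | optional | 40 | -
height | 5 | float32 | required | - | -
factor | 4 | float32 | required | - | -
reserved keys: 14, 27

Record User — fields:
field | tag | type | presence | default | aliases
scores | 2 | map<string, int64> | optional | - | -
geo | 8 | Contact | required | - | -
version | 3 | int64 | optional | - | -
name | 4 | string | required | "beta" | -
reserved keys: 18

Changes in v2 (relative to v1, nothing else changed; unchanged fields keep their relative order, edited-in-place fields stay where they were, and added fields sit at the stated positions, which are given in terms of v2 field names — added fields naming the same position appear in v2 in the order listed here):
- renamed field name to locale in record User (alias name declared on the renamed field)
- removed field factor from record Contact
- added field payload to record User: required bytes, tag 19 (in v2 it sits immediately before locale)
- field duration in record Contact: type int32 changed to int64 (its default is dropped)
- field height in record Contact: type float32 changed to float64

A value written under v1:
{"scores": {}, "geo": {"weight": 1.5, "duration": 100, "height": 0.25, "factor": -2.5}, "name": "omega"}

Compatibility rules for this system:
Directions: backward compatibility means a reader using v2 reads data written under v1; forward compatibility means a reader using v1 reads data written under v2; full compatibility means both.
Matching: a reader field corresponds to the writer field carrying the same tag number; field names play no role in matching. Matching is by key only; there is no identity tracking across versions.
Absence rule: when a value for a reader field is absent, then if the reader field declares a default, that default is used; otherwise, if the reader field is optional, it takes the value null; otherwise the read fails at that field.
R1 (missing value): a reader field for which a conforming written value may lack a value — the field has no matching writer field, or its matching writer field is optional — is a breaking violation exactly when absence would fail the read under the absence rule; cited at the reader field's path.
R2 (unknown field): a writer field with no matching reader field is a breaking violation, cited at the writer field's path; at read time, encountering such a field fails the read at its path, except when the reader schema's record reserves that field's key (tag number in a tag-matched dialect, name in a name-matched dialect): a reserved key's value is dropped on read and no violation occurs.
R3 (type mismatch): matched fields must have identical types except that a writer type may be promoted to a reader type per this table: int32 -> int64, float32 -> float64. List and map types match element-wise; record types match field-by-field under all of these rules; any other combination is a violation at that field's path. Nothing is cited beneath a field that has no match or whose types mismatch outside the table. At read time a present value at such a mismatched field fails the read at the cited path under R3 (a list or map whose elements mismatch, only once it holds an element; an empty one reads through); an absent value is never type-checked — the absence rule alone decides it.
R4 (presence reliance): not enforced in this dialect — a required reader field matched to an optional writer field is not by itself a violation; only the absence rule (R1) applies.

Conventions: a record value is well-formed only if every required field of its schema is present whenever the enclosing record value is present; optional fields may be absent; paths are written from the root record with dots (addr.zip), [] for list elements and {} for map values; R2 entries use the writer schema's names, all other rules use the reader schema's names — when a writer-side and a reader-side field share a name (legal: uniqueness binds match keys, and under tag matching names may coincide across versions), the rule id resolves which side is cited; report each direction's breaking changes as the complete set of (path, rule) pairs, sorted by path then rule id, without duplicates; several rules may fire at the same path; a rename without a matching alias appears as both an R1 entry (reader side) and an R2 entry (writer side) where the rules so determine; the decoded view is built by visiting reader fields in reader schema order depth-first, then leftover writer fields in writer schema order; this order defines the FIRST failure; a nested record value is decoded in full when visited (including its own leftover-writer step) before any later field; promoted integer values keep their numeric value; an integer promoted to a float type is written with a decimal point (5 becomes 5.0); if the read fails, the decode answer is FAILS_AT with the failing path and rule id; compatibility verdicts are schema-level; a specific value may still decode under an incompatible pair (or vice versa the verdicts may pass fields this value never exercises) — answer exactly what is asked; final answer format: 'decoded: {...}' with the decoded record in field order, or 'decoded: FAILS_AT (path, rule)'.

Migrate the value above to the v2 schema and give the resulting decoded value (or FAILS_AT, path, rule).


arrows below run writer -> reader for User
decode (reader v2):
  scores := {}
  geo.weight := 1.5
  geo.duration := 100 (int32 -> int64)
  geo.height := 0.25 (float32 -> float64)
  read fails at geo.factor under R2 (unknown field)
  => FAILS_AT (geo.factor, R2)
checking off the User differences that do not matter here:
  renamed field name to locale in record User (alias name declared on the renamed field) -> fires no rule on User under this dialect and leaves the result unchanged
  added field payload to record User: required bytes, tag 19 (in v2 it sits immediately before locale) -> a verdict-level change on User — the shown value reads the same
  field duration in record Contact: type int32 changed to int64 (its default is dropped) -> a verdict-level change on User — the shown value reads the same
  field height in record Contact: type float32 changed to float64 -> a verdict-level change on User — the shown value reads the same

decoded: FAILS_AT (geo.factor, R2)


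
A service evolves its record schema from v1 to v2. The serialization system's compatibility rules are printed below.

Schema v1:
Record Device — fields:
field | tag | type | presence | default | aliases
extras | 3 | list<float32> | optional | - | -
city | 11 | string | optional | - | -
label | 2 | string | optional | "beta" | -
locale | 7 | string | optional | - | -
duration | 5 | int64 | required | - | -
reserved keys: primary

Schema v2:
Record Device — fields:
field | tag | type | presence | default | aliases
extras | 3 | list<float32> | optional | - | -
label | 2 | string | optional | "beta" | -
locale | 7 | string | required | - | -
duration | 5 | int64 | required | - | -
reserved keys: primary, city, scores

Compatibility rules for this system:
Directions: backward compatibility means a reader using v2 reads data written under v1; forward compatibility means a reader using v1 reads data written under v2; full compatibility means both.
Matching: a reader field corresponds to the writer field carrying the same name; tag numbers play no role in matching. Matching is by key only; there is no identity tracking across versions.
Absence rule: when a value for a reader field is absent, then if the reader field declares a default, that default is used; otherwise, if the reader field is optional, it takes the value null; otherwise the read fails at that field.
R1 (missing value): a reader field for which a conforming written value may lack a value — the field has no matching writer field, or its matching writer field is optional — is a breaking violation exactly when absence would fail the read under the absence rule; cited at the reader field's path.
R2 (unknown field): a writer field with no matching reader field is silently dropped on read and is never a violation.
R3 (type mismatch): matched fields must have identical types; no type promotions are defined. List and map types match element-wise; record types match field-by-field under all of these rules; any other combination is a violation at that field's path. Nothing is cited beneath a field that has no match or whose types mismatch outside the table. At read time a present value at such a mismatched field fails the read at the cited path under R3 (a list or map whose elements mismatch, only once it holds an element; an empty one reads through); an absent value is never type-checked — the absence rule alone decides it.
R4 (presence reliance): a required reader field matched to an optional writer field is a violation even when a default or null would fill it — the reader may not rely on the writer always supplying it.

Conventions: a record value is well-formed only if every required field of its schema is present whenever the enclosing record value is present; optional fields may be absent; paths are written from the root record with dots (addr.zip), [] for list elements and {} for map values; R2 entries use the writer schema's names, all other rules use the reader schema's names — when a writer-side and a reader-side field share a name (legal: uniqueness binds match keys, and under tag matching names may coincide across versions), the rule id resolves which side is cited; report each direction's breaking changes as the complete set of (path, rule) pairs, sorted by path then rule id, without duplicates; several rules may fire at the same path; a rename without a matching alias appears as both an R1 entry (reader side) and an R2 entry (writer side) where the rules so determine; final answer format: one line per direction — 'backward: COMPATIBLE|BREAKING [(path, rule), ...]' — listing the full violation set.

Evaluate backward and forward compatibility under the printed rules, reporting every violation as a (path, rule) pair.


each type pair in Device: writer, then reader
backward analysis of Device with v2 as reader and v1 as writer:
  list<float32> -> list<float32>, writer optional: extras aligns to extras
  string -> string, writer optional: label aligns to label
  string -> string, writer optional: locale aligns to locale
  int64 -> int64, writer required: duration aligns to duration
  leftover writer field: city
  violation R1 at locale
  violation R4 at locale
  => backward verdict for Device: BREAKING, 2 violation(s)
forward analysis of Device with v1 as reader and v2 as writer:
  list<float32> -> list<float32>, writer optional: extras aligns to extras
  city: no writer-side match
  string -> string, writer optional: label aligns to label
  string -> string, writer required: locale aligns to locale
  int64 -> int64, writer required: duration aligns to duration
  => forward: COMPATIBLE

backward: BREAKING [(locale, R1), (locale, R4)]; forward: COMPATIBLE []


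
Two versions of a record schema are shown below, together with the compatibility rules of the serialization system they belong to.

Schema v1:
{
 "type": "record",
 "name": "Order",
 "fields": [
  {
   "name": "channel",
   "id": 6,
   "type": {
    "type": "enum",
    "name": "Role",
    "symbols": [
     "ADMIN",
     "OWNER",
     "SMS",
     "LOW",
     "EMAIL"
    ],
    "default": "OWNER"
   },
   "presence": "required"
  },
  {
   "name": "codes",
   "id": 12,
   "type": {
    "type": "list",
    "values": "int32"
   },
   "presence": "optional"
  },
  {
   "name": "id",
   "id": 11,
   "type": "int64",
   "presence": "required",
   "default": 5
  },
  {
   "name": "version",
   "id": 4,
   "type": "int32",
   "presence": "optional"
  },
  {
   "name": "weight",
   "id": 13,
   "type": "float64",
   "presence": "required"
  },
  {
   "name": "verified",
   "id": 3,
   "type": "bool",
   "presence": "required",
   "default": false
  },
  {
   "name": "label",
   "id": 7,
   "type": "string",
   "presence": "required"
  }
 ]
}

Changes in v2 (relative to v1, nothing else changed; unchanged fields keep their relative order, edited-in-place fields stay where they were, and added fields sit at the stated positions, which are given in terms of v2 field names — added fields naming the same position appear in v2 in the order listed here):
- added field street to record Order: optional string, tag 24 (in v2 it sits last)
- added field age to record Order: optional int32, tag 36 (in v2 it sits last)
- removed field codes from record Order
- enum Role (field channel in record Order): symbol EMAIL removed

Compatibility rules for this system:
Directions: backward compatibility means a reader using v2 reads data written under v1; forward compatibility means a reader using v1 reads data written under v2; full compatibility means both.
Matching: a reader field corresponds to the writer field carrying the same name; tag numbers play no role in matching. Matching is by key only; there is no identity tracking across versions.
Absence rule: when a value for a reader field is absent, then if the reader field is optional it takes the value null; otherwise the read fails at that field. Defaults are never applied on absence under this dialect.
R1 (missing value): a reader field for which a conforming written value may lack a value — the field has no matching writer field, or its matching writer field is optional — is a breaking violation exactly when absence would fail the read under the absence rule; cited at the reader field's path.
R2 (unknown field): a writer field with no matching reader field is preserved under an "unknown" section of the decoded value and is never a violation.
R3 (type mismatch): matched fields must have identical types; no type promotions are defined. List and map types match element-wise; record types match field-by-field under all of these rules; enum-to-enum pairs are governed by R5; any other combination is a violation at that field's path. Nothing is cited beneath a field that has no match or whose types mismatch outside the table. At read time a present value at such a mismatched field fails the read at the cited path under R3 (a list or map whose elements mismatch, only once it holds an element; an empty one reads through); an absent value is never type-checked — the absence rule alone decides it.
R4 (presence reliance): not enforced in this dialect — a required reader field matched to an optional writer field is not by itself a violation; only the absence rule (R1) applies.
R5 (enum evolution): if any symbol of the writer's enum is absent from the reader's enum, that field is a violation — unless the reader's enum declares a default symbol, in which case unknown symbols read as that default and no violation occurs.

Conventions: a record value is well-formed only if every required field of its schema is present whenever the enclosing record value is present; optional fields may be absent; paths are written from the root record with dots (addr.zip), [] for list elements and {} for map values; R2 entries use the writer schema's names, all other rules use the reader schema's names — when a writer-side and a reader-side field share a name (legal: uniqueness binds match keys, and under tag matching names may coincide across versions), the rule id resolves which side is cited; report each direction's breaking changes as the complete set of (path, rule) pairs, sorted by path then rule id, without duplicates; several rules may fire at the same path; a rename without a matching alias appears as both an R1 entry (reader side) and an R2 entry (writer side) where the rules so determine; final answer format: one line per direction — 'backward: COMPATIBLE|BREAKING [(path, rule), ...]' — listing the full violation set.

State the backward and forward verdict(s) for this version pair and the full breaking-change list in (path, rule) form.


the writer's type comes first in each Order pair
checking backward for Order: reader v2 against writer v1:
  writer required, Role -> Role: reader channel maps from writer channel
  writer required, int64 -> int64: reader id maps from writer id
  writer optional, int32 -> int32: reader version maps from writer version
  writer required, float64 -> float64: reader weight maps from writer weight
  writer required, bool -> bool: reader verified maps from writer verified
  writer required, string -> string: reader label maps from writer label
  street: no writer-side match
  age: no writer-side match
  writer codes: unknown to reader
  => backward: COMPATIBLE
checking forward for Order: reader v1 against writer v2:
  writer required, Role -> Role: reader channel maps from writer channel
  codes: no writer-side match
  writer required, int64 -> int64: reader id maps from writer id
  writer optional, int32 -> int32: reader version maps from writer version
  writer required, float64 -> float64: reader weight maps from writer weight
  writer required, bool -> bool: reader verified maps from writer verified
  writer required, string -> string: reader label maps from writer label
  writer street: unknown to reader
  writer age: unknown to reader
  => forward: COMPATIBLE

backward: COMPATIBLE []; forward: COMPATIBLE []


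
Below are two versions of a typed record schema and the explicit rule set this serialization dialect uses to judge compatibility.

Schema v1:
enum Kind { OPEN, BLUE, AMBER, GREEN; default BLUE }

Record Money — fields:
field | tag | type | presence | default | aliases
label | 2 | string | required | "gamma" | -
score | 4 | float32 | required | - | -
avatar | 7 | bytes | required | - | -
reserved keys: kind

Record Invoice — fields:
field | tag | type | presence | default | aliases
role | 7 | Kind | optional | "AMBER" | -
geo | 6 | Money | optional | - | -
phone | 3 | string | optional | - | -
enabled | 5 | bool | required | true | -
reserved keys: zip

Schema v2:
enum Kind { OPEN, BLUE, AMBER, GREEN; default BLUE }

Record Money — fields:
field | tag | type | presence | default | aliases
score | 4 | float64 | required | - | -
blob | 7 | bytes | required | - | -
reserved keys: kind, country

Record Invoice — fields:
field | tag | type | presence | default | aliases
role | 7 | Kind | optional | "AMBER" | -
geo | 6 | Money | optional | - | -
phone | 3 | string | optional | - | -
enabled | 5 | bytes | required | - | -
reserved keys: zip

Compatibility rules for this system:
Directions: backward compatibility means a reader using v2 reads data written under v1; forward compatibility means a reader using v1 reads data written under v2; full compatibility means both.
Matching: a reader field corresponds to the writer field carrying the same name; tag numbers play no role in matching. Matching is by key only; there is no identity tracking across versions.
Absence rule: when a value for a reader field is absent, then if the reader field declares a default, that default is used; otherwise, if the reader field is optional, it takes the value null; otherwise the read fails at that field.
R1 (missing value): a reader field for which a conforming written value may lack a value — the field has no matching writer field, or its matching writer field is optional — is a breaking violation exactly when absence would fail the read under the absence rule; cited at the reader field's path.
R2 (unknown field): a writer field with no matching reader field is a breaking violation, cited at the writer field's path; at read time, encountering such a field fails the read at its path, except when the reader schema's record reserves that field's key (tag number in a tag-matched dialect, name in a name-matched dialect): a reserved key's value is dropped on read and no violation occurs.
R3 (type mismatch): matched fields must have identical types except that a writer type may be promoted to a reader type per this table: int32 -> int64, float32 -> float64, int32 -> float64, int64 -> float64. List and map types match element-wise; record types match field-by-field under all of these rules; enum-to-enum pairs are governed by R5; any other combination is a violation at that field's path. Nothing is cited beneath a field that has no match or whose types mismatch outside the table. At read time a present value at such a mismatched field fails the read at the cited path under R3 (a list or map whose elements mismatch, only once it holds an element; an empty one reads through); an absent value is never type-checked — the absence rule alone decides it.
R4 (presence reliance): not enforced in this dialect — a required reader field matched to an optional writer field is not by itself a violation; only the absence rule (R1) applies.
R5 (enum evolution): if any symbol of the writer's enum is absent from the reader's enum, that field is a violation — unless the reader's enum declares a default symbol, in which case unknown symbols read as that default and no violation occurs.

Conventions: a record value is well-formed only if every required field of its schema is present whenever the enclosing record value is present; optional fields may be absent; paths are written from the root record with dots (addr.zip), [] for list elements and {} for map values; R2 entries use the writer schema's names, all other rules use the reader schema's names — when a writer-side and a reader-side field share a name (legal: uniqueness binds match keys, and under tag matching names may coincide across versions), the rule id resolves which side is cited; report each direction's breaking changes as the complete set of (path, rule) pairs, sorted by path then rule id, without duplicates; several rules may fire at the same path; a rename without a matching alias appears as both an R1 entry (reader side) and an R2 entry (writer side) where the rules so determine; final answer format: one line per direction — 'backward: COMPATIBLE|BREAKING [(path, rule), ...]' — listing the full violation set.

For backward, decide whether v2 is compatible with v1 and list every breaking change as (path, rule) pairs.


each type pair in Invoice: writer, then reader
backward analysis of Invoice with v2 as reader and v1 as writer:
  role: paired with writer role (Kind -> Kind; writer optional)
  geo: paired with writer geo (Money -> Money; writer optional)
  phone: paired with writer phone (string -> string; writer optional)
  enabled: paired with writer enabled (bool -> bytes; writer required)
  geo.score: paired with writer geo.score (float32 -> float64; writer required)
  geo.blob: no writer match
  writer field geo.label has no reader counterpart
  writer field geo.avatar has no reader counterpart
  breaking: (enabled, R3)
  breaking: (geo.avatar, R2)
  breaking: (geo.blob, R1)
  breaking: (geo.label, R2)
  => 4 violation(s): backward is BREAKING for Invoice
the rest of the Invoice diff is inert for this question:
  field score in record Money: type float32 changed to float64 -> its effect on Invoice is confined to the forward direction, not asked

backward: BREAKING [(enabled, R3), (geo.avatar, R2), (geo.blob, R1), (geo.label, R2)]


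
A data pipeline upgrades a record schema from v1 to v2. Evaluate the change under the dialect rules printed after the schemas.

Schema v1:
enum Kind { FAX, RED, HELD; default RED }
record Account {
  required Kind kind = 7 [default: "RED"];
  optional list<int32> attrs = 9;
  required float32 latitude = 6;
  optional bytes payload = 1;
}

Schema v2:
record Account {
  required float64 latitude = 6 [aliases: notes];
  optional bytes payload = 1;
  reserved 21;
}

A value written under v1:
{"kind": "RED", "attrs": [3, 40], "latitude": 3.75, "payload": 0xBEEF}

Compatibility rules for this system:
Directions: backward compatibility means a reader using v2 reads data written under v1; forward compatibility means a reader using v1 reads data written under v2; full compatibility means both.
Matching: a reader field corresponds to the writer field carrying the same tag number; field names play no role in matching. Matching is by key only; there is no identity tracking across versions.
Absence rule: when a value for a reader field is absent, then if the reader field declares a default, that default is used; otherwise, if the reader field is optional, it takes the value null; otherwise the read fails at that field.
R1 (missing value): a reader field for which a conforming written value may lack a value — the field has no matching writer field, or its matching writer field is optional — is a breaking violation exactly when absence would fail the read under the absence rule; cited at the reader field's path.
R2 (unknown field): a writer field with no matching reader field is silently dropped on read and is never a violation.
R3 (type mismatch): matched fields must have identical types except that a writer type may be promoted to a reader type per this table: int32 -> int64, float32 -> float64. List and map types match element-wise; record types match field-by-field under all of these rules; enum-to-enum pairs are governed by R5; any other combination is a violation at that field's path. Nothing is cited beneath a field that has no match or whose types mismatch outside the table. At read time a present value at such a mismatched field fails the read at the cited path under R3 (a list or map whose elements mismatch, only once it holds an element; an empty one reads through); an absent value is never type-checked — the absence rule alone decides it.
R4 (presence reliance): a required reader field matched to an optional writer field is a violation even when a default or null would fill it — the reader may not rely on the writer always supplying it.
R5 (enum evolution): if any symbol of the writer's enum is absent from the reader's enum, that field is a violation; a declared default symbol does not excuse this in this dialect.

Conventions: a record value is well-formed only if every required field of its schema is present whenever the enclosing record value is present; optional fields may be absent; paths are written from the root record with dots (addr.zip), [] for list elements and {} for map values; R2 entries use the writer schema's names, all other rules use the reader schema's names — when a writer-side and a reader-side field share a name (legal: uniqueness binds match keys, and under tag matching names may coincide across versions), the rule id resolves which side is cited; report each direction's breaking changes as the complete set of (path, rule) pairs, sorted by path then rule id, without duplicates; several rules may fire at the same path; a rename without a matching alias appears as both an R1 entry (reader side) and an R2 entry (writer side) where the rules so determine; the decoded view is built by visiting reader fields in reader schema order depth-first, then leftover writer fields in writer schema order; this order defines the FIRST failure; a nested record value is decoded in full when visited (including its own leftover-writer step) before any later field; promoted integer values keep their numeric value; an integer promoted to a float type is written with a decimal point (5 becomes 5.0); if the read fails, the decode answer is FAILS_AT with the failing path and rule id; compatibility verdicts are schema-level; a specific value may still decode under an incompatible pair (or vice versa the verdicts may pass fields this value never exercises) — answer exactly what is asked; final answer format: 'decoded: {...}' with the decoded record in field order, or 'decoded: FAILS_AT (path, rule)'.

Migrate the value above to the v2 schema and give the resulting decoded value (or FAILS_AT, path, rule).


arrows below run writer -> reader for Account
decode (reader v2):
  latitude := 3.75 (float32 -> float64)
  payload := 0xBEEF
  writer kind: unknown -> dropped
  writer attrs: unknown -> dropped
  => decoded: {"latitude": 3.75, "payload": 0xBEEF}
the other Account changes do not affect what is asked:
  field latitude in record Account: type float32 changed to float64 -> affects the rule determinations only; this particular Account value decodes identically

decoded: {"latitude": 3.75, "payload": 0xBEEF}
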